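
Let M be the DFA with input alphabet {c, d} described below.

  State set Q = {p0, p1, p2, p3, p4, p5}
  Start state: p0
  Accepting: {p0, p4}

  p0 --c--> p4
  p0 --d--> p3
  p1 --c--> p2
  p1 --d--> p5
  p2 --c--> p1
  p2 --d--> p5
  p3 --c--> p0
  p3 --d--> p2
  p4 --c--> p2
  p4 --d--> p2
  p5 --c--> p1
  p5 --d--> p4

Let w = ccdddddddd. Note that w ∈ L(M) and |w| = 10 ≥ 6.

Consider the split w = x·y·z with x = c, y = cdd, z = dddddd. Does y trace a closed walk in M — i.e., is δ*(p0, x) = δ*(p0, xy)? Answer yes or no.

Run of M on the first 4 characters of w = c c d d:
  step 0: p0  (start)
  step 1: p4  (read c: p0→p4)
  step 2: p2  (read c: p4→p2)
  step 3: p5  (read d: p2→p5)
  step 4: p4  (read d: p5→p4)

After x (step 1): p4. After xy (step 4): p4.
They match, so y = cdd drives M around a cycle from p4 back to itself; pumping y any number of times keeps M in p4 before reading z, and xyⁱz ∈ L(M) for every i ≥ 0.

yes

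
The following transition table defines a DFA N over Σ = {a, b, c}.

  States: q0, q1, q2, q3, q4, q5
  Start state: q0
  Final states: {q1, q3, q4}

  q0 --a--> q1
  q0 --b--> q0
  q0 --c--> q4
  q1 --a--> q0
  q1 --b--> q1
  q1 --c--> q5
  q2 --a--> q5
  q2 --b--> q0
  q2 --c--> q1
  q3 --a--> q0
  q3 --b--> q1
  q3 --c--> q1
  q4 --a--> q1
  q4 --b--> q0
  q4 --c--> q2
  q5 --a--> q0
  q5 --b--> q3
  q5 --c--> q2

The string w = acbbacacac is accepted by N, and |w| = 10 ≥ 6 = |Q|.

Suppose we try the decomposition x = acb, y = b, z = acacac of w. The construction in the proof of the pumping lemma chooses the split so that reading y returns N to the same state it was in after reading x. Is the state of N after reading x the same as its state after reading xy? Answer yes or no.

no

State sequence: q0 -a-> q1 -c-> q5 -b-> q3 -b-> q1

After x (step 3): q3. After xy (step 4): q1.
They differ (q3 ≠ q1), so y is not a cycle from the state after x; this split is not the one the pumping-lemma construction produces, and pumping y need not keep the string in L(N).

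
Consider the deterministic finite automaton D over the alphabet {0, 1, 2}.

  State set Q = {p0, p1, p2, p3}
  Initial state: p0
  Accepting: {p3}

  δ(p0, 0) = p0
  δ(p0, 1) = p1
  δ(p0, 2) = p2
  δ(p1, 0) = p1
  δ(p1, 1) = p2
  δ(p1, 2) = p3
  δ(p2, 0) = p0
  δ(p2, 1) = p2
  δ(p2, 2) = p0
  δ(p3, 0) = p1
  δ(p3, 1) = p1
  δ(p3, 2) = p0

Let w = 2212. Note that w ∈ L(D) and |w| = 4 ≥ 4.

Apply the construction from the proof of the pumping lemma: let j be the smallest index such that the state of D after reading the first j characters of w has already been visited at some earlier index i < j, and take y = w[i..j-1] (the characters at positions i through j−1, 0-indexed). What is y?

22

Run of D on w = 2 2 1 2:
  step 0: p0  (start)
  step 1: p2  (read 2: p0→p2)
  step 2: p0  (read 2: p2→p0)   ← first repeat (p0 seen earlier)
  step 3: p1  (read 1: p0→p1)
  step 4: p3  (read 2: p1→p3)

So i = 0, j = 2, giving x = w[0:0] = ε, y = w[0:2] = 22, z = w[2:4] = 12.
Check: |xy| = 2 ≤ 4 and |y| = 2 ≥ 1. Reading y takes D from p0 back to p0, so every xyⁱz is accepted.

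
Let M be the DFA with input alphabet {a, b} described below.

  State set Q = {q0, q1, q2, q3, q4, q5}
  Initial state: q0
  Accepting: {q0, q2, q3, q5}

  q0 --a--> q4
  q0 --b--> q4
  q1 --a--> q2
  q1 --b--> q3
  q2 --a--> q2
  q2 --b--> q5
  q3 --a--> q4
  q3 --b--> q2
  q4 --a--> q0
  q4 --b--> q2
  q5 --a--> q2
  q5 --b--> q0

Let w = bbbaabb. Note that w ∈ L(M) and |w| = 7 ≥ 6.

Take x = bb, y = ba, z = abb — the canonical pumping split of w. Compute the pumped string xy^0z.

xy⁰z = xz = bb·abb = bbabb.
Reading y = ba takes M from q2 back to q2, so after x the machine is still in q2, and z then leads to the accepting state q0. Hence bbabb ∈ L(M).

bbabb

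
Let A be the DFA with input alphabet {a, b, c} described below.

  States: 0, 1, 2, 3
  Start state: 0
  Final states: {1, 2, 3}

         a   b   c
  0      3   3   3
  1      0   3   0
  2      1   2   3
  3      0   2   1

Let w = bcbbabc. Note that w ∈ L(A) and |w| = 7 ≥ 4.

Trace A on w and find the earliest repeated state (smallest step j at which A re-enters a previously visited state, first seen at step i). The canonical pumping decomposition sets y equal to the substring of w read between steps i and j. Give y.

cb

State sequence: 0 -b-> 3 -c-> 1 -b-> 3 -b-> 2 -a-> 1 -b-> 3 -c-> 1
First repeat at step 3: 3 was already visited.

So i = 1, j = 3, giving x = w[0:1] = b, y = w[1:3] = cb, z = w[3:7] = babc.
Check: |xy| = 3 ≤ 4 and |y| = 2 ≥ 1. Reading y takes A from 3 back to 3, so every xyⁱz is accepted.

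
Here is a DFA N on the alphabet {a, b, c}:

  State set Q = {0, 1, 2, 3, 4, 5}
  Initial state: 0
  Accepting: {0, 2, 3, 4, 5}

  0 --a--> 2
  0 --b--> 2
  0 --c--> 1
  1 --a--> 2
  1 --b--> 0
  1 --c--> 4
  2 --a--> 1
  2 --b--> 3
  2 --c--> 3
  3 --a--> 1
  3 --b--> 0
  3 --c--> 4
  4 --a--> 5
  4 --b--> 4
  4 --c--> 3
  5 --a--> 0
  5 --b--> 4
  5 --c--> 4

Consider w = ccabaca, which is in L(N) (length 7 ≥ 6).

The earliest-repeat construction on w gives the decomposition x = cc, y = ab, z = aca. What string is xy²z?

xy^2z = cc·ab·ab·aca = ccababaca.
Reading y = ab takes N from 4 back to 4, so after x·y·y the machine is still in 4, and z then leads to the accepting state 5. Hence ccababaca ∈ L(N).

ccababaca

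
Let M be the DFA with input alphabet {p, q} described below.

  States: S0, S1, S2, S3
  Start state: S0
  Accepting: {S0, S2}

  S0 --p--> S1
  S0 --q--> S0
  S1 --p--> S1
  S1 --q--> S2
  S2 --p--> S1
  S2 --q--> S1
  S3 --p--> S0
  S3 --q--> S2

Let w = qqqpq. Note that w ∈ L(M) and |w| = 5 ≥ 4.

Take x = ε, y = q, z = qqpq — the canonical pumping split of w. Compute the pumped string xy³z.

qqqqqpq

xy^3z = ε·q·q·q·qqpq = qqqqqpq.
Reading y = q takes M from S0 back to S0, so after x·y·y·y the machine is still in S0, and z then leads to the accepting state S2. Hence qqqqqpq ∈ L(M).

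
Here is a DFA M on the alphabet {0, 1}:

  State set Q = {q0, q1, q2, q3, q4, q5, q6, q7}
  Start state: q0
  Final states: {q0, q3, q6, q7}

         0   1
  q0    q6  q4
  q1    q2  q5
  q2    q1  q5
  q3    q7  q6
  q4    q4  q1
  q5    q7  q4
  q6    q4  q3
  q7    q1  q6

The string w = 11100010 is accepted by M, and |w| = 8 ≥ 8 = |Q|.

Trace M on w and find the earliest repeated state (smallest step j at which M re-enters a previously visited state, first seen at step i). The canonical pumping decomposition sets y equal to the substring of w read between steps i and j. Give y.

State sequence: q0 -1-> q4 -1-> q1 -1-> q5 -0-> q7 -0-> q1 -0-> q2 -1-> q5 -0-> q7
First repeat at step 5: q1 was already visited.

So i = 2, j = 5, giving x = w[0:2] = 11, y = w[2:5] = 100, z = w[5:8] = 010.
Check: |xy| = 5 ≤ 8 and |y| = 3 ≥ 1. Reading y takes M from q1 back to q1, so every xyⁱz is accepted.

100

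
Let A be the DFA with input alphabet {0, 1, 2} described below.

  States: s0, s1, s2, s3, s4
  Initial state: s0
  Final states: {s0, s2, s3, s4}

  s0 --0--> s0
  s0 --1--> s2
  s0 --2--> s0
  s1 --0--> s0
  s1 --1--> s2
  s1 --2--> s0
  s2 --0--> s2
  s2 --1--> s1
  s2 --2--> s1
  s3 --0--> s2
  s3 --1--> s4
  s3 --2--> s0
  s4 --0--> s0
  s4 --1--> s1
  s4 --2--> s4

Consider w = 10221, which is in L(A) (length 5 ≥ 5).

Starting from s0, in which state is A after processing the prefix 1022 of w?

s0

Run of A on the first 4 characters of w = 1 0 2 2:
  step 0: s0  (start)
  step 1: s2  (read 1: s0→s2)
  step 2: s2  (read 0: s2→s2)
  step 3: s1  (read 2: s2→s1)
  step 4: s0  (read 2: s1→s0)

After reading 4 characters, A is in state s0.
(This kind of state-tracing is the core of the pumping-lemma construction: with 5 states, pigeonhole forces a repeat within the first 5 steps.)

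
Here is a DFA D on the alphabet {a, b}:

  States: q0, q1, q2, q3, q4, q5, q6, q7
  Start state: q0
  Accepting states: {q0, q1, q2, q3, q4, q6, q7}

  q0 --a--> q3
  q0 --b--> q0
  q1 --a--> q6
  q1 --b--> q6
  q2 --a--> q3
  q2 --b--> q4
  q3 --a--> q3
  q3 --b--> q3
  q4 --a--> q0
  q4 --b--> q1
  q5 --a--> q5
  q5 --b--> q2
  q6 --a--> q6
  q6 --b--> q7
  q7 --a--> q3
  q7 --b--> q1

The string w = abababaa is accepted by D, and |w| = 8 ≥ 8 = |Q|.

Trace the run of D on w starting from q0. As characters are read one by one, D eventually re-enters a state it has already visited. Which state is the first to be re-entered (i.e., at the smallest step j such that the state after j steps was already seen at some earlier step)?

State sequence: q0 -a-> q3 -b-> q3 -a-> q3 -b-> q3 -a-> q3 -b-> q3 -a-> q3 -a-> q3
First repeat at step 2: q3 was already visited.

The earliest repeat is at step j = 2: D is in q3, which it already visited at step i = 1.
Pumping length from the standard proof: p = 8 (the number of states). The repeated state found above gives |xy| = j ≤ 8 and |y| = j − i ≥ 1.

q3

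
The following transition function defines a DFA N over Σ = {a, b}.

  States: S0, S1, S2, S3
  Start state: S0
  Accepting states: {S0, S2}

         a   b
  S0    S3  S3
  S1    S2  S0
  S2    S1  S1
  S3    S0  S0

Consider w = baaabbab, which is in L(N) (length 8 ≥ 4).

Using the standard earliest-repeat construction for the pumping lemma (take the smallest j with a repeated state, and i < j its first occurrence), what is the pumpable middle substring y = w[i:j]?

ba

State sequence: S0 -b-> S3 -a-> S0 -a-> S3 -a-> S0 -b-> S3 -b-> S0 -a-> S3 -b-> S0
First repeat at step 2: S0 was already visited.

So i = 0, j = 2, giving x = w[0:0] = ε, y = w[0:2] = ba, z = w[2:8] = aabbab.
Check: |xy| = 2 ≤ 4 and |y| = 2 ≥ 1. Reading y takes N from S0 back to S0, so every xyⁱz is accepted.
The DFA has 4 states, so the proof of the pumping lemma guarantees a repeated state among the first 4+1 visited; the segment between the two visits is the pumpable y.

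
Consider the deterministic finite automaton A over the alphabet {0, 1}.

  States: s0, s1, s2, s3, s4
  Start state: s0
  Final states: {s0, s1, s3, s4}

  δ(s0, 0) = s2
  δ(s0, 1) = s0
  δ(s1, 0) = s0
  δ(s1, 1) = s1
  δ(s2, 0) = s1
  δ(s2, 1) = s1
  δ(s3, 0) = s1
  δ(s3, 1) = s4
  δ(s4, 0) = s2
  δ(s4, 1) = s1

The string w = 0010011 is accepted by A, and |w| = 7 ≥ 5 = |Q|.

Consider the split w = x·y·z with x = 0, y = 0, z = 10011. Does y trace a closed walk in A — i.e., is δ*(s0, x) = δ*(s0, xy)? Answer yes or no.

no

State sequence: s0 -0-> s2 -0-> s1

After x (step 1): s2. After xy (step 2): s1.
They differ (s2 ≠ s1), so y is not a cycle from the state after x; this split is not the one the pumping-lemma construction produces, and pumping y need not keep the string in L(A).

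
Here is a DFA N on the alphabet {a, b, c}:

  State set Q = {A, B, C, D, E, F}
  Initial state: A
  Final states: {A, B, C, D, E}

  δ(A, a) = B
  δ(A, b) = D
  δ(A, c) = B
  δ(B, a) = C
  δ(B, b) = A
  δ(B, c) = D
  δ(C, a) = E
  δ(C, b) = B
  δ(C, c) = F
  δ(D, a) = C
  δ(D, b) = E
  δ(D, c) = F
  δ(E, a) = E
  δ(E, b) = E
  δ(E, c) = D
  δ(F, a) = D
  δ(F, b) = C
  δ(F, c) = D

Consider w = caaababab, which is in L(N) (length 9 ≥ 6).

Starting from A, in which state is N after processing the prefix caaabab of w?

E

State sequence: A -c-> B -a-> C -a-> E -a-> E -b-> E -a-> E -b-> E

After reading 7 characters, N is in state E.
(This kind of state-tracing is the core of the pumping-lemma construction: with 6 states, pigeonhole forces a repeat within the first 6 steps.)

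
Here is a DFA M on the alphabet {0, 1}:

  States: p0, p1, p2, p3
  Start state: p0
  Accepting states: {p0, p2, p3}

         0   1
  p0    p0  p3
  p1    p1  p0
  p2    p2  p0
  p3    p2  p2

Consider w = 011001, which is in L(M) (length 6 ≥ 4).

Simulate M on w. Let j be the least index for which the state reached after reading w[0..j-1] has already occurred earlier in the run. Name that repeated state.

p0

Run of M on w = 0 1 1 0 0 1:
  step 0: p0  (start)
  step 1: p0  (read 0: p0→p0)   ← first repeat (p0 seen earlier)
  step 2: p3  (read 1: p0→p3)
  step 3: p2  (read 1: p3→p2)
  step 4: p2  (read 0: p2→p2)
  step 5: p2  (read 0: p2→p2)
  step 6: p0  (read 1: p2→p0)

The earliest repeat is at step j = 1: M is in p0, which it already visited at step i = 0.
Pumping length from the standard proof: p = 4 (the number of states). The repeated state found above gives |xy| = j ≤ 4 and |y| = j − i ≥ 1.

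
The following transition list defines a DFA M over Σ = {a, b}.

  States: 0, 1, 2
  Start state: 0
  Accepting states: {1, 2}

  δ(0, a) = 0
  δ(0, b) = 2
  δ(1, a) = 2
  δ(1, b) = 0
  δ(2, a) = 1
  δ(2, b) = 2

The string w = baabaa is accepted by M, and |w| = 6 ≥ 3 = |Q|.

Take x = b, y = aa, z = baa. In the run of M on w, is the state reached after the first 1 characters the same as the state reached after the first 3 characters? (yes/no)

yes

Run of M on the first 3 characters of w = b a a:
  step 0: 0  (start)
  step 1: 2  (read b: 0→2)
  step 2: 1  (read a: 2→1)
  step 3: 2  (read a: 1→2)

After x (step 1): 2. After xy (step 3): 2.
They match, so y = aa drives M around a cycle from 2 back to itself; pumping y any number of times keeps M in 2 before reading z, and xyⁱz ∈ L(M) for every i ≥ 0.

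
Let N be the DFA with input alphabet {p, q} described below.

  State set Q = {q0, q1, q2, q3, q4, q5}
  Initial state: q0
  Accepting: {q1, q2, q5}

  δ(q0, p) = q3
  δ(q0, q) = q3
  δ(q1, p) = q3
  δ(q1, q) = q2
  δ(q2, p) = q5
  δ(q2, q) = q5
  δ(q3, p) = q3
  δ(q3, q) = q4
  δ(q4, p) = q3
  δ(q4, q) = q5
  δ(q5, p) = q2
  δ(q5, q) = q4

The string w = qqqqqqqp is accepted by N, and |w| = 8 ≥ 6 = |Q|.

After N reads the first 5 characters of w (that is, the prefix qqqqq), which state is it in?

State sequence: q0 -q-> q3 -q-> q4 -q-> q5 -q-> q4 -q-> q5

After reading 5 characters, N is in state q5.

q5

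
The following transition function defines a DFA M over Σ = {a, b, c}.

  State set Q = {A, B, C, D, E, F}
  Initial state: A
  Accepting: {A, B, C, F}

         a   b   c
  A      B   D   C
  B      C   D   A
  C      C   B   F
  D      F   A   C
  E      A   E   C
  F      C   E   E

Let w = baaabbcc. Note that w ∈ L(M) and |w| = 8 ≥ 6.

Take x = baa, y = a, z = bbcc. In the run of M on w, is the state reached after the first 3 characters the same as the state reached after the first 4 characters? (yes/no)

State sequence: A -b-> D -a-> F -a-> C -a-> C

After x (step 3): C. After xy (step 4): C.
They match, so y = a drives M around a cycle from C back to itself; pumping y any number of times keeps M in C before reading z, and xyⁱz ∈ L(M) for every i ≥ 0.

yes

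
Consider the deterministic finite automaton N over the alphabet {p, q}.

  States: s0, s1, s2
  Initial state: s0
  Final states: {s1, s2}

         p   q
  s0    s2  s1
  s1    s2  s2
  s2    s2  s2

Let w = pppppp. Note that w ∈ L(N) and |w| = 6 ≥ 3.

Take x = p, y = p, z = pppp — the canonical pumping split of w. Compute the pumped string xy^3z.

xy^3z = p·p·p·p·pppp = pppppppp.
Reading y = p takes N from s2 back to s2, so after x·y·y·y the machine is still in s2, and z then leads to the accepting state s2. Hence pppppppp ∈ L(N).

pppppppp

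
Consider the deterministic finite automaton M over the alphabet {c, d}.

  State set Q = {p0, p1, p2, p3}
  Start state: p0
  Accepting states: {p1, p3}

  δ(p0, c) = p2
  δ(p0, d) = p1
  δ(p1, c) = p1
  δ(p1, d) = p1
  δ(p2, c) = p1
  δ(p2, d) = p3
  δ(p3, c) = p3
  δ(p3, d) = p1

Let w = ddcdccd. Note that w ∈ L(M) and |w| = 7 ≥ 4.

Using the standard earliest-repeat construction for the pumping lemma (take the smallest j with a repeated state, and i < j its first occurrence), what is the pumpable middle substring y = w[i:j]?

State sequence: p0 -d-> p1 -d-> p1 -c-> p1 -d-> p1 -c-> p1 -c-> p1 -d-> p1
First repeat at step 2: p1 was already visited.

So i = 1, j = 2, giving x = w[0:1] = d, y = w[1:2] = d, z = w[2:7] = cdccd.
Check: |xy| = 2 ≤ 4 and |y| = 1 ≥ 1. Reading y takes M from p1 back to p1, so every xyⁱz is accepted.
Since M has 4 states, any run of length ≥ 4 visits 4+1 states, so by pigeonhole some state repeats within the first 4 steps — that repeat gives the pumpable loop.

d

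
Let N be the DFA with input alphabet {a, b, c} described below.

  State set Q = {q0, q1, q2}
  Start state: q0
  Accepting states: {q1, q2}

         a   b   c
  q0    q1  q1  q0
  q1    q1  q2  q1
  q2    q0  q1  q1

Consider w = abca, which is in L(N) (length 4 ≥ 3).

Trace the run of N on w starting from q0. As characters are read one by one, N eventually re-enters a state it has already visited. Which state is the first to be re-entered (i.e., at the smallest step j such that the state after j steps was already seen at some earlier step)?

State sequence: q0 -a-> q1 -b-> q2 -c-> q1 -a-> q1
First repeat at step 3: q1 was already visited.

The earliest repeat is at step j = 3: N is in q1, which it already visited at step i = 1.

q1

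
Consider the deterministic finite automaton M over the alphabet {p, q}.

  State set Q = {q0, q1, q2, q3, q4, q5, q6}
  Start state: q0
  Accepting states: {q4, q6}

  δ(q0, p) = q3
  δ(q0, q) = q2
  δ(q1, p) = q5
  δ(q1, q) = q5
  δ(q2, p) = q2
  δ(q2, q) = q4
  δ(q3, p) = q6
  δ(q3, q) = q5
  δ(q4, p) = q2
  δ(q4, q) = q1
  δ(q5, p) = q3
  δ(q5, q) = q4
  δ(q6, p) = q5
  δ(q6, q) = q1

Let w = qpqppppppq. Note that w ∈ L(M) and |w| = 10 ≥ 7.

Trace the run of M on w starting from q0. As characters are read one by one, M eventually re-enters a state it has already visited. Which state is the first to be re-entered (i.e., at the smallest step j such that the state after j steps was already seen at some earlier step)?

q2

Run of M on w = q p q p p p p p p q:
  step 0: q0  (start)
  step 1: q2  (read q: q0→q2)
  step 2: q2  (read p: q2→q2)   ← first repeat (q2 seen earlier)
  step 3: q4  (read q: q2→q4)
  step 4: q2  (read p: q4→q2)
  step 5: q2  (read p: q2→q2)
  step 6: q2  (read p: q2→q2)
  step 7: q2  (read p: q2→q2)
  step 8: q2  (read p: q2→q2)
  step 9: q2  (read p: q2→q2)
  step 10: q4  (read q: q2→q4)

The earliest repeat is at step j = 2: M is in q2, which it already visited at step i = 1.
The DFA has 7 states, so the proof of the pumping lemma guarantees a repeated state among the first 7+1 visited; the segment between the two visits is the pumpable y.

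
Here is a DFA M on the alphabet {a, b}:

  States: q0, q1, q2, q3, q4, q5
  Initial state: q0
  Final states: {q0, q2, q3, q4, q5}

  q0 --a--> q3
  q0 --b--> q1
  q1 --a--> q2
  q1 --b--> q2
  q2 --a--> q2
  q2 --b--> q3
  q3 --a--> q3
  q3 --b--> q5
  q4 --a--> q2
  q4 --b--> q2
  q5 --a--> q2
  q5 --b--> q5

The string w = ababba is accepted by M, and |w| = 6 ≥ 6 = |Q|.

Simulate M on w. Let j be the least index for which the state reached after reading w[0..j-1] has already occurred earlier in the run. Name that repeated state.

State sequence: q0 -a-> q3 -b-> q5 -a-> q2 -b-> q3 -b-> q5 -a-> q2
First repeat at step 4: q3 was already visited.

The earliest repeat is at step j = 4: M is in q3, which it already visited at step i = 1.
Since M has 6 states, any run of length ≥ 6 visits 6+1 states, so by pigeonhole some state repeats within the first 6 steps — that repeat gives the pumpable loop.

q3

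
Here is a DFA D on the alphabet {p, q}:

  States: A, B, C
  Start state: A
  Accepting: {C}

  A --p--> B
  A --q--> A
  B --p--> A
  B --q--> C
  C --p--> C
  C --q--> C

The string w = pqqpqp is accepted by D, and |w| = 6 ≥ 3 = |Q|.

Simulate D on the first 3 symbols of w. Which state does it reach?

C

Run of D on the first 3 characters of w = p q q:
  step 0: A  (start)
  step 1: B  (read p: A→B)
  step 2: C  (read q: B→C)
  step 3: C  (read q: C→C)

After reading 3 characters, D is in state C.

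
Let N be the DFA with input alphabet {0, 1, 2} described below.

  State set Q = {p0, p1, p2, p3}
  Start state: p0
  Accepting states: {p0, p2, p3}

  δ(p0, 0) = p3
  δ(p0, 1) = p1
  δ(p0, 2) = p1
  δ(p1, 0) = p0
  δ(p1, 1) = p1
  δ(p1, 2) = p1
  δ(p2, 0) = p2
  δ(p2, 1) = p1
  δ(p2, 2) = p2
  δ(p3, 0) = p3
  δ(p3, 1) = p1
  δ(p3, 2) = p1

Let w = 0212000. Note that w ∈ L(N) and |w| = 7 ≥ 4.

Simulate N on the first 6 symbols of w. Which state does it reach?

p3

Run of N on the first 6 characters of w = 0 2 1 2 0 0:
  step 0: p0  (start)
  step 1: p3  (read 0: p0→p3)
  step 2: p1  (read 2: p3→p1)
  step 3: p1  (read 1: p1→p1)
  step 4: p1  (read 2: p1→p1)
  step 5: p0  (read 0: p1→p0)
  step 6: p3  (read 0: p0→p3)

After reading 6 characters, N is in state p3.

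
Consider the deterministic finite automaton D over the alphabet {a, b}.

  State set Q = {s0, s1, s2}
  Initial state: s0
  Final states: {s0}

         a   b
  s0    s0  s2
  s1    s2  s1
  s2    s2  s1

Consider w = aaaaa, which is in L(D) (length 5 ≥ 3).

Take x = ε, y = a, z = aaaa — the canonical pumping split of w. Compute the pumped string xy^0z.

aaaa

xy⁰z = xz = ε·aaaa = aaaa.
Reading y = a takes D from s0 back to s0, so after x the machine is still in s0, and z then leads to the accepting state s0. Hence aaaa ∈ L(D).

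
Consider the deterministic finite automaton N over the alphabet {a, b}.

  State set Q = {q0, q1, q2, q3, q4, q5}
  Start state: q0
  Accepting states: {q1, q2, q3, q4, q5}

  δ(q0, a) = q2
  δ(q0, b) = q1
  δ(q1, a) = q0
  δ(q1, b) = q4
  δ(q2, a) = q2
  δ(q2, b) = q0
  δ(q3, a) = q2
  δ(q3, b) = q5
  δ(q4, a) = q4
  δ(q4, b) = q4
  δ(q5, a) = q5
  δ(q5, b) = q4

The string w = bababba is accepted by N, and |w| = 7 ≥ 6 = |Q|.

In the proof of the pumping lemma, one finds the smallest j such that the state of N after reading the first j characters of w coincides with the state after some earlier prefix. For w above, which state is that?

State sequence: q0 -b-> q1 -a-> q0 -b-> q1 -a-> q0 -b-> q1 -b-> q4 -a-> q4
First repeat at step 2: q0 was already visited.

The earliest repeat is at step j = 2: N is in q0, which it already visited at step i = 0.
The DFA has 6 states, so the proof of the pumping lemma guarantees a repeated state among the first 6+1 visited; the segment between the two visits is the pumpable y.

q0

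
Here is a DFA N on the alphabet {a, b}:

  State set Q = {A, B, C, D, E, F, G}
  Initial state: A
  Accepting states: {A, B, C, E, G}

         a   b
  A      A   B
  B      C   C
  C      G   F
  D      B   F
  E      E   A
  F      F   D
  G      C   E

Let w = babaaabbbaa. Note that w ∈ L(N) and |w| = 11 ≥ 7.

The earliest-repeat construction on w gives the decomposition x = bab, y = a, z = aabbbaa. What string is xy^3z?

babaaaaabbbaa

xy^3z = bab·a·a·a·aabbbaa = babaaaaabbbaa.
Reading y = a takes N from F back to F, so after x·y·y·y the machine is still in F, and z then leads to the accepting state C. Hence babaaaaabbbaa ∈ L(N).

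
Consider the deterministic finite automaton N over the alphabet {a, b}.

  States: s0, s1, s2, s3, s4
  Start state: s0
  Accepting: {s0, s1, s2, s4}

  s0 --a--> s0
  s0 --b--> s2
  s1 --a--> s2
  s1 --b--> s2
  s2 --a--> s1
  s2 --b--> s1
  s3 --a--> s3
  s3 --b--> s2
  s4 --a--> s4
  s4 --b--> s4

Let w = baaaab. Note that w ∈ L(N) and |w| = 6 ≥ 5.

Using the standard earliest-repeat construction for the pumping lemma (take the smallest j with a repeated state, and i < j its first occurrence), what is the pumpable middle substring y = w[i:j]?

State sequence: s0 -b-> s2 -a-> s1 -a-> s2 -a-> s1 -a-> s2 -b-> s1
First repeat at step 3: s2 was already visited.

So i = 1, j = 3, giving x = w[0:1] = b, y = w[1:3] = aa, z = w[3:6] = aab.
Check: |xy| = 3 ≤ 5 and |y| = 2 ≥ 1. Reading y takes N from s2 back to s2, so every xyⁱz is accepted.

aa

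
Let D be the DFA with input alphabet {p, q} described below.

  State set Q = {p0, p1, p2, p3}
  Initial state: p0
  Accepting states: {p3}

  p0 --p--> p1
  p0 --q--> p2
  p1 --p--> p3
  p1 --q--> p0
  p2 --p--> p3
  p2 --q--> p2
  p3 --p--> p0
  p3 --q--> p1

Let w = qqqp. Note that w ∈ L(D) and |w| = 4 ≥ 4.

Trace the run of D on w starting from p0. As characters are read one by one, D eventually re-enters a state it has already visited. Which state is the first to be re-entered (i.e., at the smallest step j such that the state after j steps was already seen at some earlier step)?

Run of D on w = q q q p:
  step 0: p0  (start)
  step 1: p2  (read q: p0→p2)
  step 2: p2  (read q: p2→p2)   ← first repeat (p2 seen earlier)
  step 3: p2  (read q: p2→p2)
  step 4: p3  (read p: p2→p3)

The earliest repeat is at step j = 2: D is in p2, which it already visited at step i = 1.

p2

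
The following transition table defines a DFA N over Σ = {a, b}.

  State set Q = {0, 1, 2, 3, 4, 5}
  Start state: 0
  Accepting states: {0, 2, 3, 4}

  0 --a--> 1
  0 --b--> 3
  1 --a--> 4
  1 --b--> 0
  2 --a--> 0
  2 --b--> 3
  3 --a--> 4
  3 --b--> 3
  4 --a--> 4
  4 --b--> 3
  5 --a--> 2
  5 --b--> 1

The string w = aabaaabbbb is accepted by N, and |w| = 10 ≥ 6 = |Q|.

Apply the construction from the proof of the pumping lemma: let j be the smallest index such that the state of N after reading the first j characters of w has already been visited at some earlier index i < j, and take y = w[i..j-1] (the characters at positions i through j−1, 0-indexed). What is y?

State sequence: 0 -a-> 1 -a-> 4 -b-> 3 -a-> 4 -a-> 4 -a-> 4 -b-> 3 -b-> 3 -b-> 3 -b-> 3
First repeat at step 4: 4 was already visited.

So i = 2, j = 4, giving x = w[0:2] = aa, y = w[2:4] = ba, z = w[4:10] = aabbbb.
Check: |xy| = 4 ≤ 6 and |y| = 2 ≥ 1. Reading y takes N from 4 back to 4, so every xyⁱz is accepted.

ba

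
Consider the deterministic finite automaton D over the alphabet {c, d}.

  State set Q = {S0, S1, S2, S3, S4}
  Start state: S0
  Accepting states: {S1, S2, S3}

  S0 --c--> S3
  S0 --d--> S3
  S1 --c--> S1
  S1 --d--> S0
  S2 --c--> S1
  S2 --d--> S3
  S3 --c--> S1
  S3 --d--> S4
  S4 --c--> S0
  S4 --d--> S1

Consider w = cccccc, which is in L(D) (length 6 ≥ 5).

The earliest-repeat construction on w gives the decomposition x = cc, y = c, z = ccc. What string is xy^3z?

cccccccc

xy^3z = cc·c·c·c·ccc = cccccccc.
Reading y = c takes D from S1 back to S1, so after x·y·y·y the machine is still in S1, and z then leads to the accepting state S1. Hence cccccccc ∈ L(D).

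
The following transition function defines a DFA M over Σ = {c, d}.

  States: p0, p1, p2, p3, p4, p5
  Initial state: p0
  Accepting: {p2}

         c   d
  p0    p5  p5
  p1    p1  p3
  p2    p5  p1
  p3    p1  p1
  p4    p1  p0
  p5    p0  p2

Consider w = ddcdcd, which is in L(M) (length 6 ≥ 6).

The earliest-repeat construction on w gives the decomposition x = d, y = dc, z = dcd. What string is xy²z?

ddcdcdcd

xy^2z = d·dc·dc·dcd = ddcdcdcd.
Reading y = dc takes M from p5 back to p5, so after x·y·y the machine is still in p5, and z then leads to the accepting state p2. Hence ddcdcdcd ∈ L(M).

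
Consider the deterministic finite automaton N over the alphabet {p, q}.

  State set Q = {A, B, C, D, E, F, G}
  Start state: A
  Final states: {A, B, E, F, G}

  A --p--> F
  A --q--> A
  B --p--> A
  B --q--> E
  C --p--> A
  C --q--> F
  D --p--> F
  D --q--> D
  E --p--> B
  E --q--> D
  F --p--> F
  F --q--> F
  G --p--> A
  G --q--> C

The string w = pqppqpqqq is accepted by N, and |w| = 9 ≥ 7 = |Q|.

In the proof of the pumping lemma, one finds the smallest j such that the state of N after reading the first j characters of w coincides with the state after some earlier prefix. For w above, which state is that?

Run of N on w = p q p p q p q q q:
  step 0: A  (start)
  step 1: F  (read p: A→F)
  step 2: F  (read q: F→F)   ← first repeat (F seen earlier)
  step 3: F  (read p: F→F)
  step 4: F  (read p: F→F)
  step 5: F  (read q: F→F)
  step 6: F  (read p: F→F)
  step 7: F  (read q: F→F)
  step 8: F  (read q: F→F)
  step 9: F  (read q: F→F)

The earliest repeat is at step j = 2: N is in F, which it already visited at step i = 1.
The DFA has 7 states, so the proof of the pumping lemma guarantees a repeated state among the first 7+1 visited; the segment between the two visits is the pumpable y.

F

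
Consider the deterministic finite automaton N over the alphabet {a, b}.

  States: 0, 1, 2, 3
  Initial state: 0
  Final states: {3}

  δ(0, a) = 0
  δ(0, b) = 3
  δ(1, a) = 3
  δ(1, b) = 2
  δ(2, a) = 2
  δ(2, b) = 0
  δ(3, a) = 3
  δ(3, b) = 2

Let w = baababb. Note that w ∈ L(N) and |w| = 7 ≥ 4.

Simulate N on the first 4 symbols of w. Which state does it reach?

2

State sequence: 0 -b-> 3 -a-> 3 -a-> 3 -b-> 2

After reading 4 characters, N is in state 2.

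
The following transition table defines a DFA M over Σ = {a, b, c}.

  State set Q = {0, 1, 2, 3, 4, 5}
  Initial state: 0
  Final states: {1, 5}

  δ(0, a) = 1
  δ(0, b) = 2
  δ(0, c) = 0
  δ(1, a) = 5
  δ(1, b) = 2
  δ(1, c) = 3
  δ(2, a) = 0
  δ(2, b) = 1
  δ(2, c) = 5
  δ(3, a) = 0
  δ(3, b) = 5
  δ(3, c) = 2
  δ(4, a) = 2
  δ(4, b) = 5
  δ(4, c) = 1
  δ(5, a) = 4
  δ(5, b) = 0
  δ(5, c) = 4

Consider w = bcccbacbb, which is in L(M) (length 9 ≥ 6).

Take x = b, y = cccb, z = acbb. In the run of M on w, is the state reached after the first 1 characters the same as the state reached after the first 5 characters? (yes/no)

Run of M on the first 5 characters of w = b c c c b:
  step 0: 0  (start)
  step 1: 2  (read b: 0→2)
  step 2: 5  (read c: 2→5)
  step 3: 4  (read c: 5→4)
  step 4: 1  (read c: 4→1)
  step 5: 2  (read b: 1→2)

After x (step 1): 2. After xy (step 5): 2.
They match, so y = cccb drives M around a cycle from 2 back to itself; pumping y any number of times keeps M in 2 before reading z, and xyⁱz ∈ L(M) for every i ≥ 0.

yes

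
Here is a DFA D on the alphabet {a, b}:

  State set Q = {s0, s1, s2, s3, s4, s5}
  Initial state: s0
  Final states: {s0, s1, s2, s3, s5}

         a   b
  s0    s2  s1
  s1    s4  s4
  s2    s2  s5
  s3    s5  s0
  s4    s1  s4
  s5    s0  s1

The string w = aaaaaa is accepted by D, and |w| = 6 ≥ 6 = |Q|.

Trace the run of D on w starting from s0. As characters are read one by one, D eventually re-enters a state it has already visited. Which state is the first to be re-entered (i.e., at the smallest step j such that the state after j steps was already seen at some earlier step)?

Run of D on w = a a a a a a:
  step 0: s0  (start)
  step 1: s2  (read a: s0→s2)
  step 2: s2  (read a: s2→s2)   ← first repeat (s2 seen earlier)
  step 3: s2  (read a: s2→s2)
  step 4: s2  (read a: s2→s2)
  step 5: s2  (read a: s2→s2)
  step 6: s2  (read a: s2→s2)

The earliest repeat is at step j = 2: D is in s2, which it already visited at step i = 1.
The DFA has 6 states, so the proof of the pumping lemma guarantees a repeated state among the first 6+1 visited; the segment between the two visits is the pumpable y.

s2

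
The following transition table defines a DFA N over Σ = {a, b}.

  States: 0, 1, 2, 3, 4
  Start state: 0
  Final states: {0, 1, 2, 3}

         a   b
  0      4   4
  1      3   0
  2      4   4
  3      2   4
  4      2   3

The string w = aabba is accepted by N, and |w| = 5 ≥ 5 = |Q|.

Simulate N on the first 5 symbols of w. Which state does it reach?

State sequence: 0 -a-> 4 -a-> 2 -b-> 4 -b-> 3 -a-> 2

After reading 5 characters, N is in state 2.

2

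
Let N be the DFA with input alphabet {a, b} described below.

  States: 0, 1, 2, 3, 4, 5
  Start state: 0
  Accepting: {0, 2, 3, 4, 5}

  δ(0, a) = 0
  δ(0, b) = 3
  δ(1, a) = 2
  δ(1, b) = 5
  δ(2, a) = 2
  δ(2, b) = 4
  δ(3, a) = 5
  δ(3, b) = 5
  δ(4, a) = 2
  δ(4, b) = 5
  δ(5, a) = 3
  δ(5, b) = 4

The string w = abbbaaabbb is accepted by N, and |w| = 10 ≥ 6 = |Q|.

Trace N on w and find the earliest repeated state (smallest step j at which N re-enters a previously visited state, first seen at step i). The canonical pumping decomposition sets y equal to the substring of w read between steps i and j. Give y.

State sequence: 0 -a-> 0 -b-> 3 -b-> 5 -b-> 4 -a-> 2 -a-> 2 -a-> 2 -b-> 4 -b-> 5 -b-> 4
First repeat at step 1: 0 was already visited.

So i = 0, j = 1, giving x = w[0:0] = ε, y = w[0:1] = a, z = w[1:10] = bbbaaabbb.
Check: |xy| = 1 ≤ 6 and |y| = 1 ≥ 1. Reading y takes N from 0 back to 0, so every xyⁱz is accepted.

a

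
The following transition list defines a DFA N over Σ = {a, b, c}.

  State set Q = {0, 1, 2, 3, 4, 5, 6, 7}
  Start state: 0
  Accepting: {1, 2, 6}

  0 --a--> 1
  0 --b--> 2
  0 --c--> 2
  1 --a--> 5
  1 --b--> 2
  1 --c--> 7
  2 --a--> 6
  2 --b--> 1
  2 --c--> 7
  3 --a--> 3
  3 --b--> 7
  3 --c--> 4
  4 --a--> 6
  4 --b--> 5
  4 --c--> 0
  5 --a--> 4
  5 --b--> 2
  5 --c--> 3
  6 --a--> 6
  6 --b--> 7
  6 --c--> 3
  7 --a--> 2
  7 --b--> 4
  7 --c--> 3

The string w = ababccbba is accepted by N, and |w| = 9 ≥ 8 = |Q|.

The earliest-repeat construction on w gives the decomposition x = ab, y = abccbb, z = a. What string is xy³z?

xy^3z = ab·abccbb·abccbb·abccbb·a = ababccbbabccbbabccbba.
Reading y = abccbb takes N from 2 back to 2, so after x·y·y·y the machine is still in 2, and z then leads to the accepting state 6. Hence ababccbbabccbbabccbba ∈ L(N).

ababccbbabccbbabccbba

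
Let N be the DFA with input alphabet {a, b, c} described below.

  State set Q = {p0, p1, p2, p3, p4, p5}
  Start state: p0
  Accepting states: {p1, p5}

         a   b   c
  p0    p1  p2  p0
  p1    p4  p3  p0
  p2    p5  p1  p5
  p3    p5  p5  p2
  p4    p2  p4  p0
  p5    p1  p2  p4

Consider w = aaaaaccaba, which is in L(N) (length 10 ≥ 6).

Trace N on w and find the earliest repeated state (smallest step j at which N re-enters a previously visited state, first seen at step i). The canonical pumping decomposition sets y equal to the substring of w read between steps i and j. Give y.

Run of N on w = a a a a a c c a b a:
  step 0: p0  (start)
  step 1: p1  (read a: p0→p1)
  step 2: p4  (read a: p1→p4)
  step 3: p2  (read a: p4→p2)
  step 4: p5  (read a: p2→p5)
  step 5: p1  (read a: p5→p1)   ← first repeat (p1 seen earlier)
  step 6: p0  (read c: p1→p0)
  step 7: p0  (read c: p0→p0)
  step 8: p1  (read a: p0→p1)
  step 9: p3  (read b: p1→p3)
  step 10: p5  (read a: p3→p5)

So i = 1, j = 5, giving x = w[0:1] = a, y = w[1:5] = aaaa, z = w[5:10] = ccaba.
Check: |xy| = 5 ≤ 6 and |y| = 4 ≥ 1. Reading y takes N from p1 back to p1, so every xyⁱz is accepted.
Since N has 6 states, any run of length ≥ 6 visits 6+1 states, so by pigeonhole some state repeats within the first 6 steps — that repeat gives the pumpable loop.

aaaa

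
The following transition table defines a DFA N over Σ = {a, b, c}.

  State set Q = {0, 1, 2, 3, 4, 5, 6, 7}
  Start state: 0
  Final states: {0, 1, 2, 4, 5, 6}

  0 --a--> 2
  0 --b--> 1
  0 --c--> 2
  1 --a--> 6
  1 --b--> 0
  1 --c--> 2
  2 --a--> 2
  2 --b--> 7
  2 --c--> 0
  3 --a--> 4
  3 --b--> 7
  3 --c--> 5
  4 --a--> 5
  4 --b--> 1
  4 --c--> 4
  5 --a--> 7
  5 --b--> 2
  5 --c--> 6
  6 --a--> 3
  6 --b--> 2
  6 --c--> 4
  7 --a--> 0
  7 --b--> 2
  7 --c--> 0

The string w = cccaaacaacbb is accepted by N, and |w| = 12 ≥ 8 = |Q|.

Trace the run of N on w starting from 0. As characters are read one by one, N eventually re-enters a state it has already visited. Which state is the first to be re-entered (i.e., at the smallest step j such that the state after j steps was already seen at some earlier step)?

0

State sequence: 0 -c-> 2 -c-> 0 -c-> 2 -a-> 2 -a-> 2 -a-> 2 -c-> 0 -a-> 2 -a-> 2 -c-> 0 -b-> 1 -b-> 0
First repeat at step 2: 0 was already visited.

The earliest repeat is at step j = 2: N is in 0, which it already visited at step i = 0.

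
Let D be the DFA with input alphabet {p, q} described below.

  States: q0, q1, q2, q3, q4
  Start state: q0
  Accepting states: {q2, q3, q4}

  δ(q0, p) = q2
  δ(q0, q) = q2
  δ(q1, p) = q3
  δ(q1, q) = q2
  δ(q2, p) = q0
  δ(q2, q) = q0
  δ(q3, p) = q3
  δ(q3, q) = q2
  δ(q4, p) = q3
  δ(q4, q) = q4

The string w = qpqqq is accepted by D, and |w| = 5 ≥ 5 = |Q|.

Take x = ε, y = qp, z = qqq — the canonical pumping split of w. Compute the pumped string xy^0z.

xy⁰z = xz = ε·qqq = qqq.
Reading y = qp takes D from q0 back to q0, so after x the machine is still in q0, and z then leads to the accepting state q2. Hence qqq ∈ L(D).

qqq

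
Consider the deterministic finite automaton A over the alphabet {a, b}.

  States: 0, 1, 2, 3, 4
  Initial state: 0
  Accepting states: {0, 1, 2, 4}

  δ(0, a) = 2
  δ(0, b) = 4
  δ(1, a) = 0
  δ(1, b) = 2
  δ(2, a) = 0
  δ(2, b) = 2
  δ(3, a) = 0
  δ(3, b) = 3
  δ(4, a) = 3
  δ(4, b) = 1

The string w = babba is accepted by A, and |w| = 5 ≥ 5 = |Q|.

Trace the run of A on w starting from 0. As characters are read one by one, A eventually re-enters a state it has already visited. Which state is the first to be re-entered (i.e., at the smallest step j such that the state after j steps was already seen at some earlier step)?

Run of A on w = b a b b a:
  step 0: 0  (start)
  step 1: 4  (read b: 0→4)
  step 2: 3  (read a: 4→3)
  step 3: 3  (read b: 3→3)   ← first repeat (3 seen earlier)
  step 4: 3  (read b: 3→3)
  step 5: 0  (read a: 3→0)

The earliest repeat is at step j = 3: A is in 3, which it already visited at step i = 2.

3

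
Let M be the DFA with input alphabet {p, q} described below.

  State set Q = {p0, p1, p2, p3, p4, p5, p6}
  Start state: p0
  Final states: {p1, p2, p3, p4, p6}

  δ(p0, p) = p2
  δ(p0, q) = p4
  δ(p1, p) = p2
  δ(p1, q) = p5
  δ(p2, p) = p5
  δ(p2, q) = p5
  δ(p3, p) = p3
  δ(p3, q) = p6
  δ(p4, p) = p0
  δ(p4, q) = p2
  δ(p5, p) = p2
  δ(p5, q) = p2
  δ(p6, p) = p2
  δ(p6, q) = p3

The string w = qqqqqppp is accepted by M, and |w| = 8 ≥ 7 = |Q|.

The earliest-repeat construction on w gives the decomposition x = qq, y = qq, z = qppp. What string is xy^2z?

qqqqqqqppp

xy^2z = qq·qq·qq·qppp = qqqqqqqppp.
Reading y = qq takes M from p2 back to p2, so after x·y·y the machine is still in p2, and z then leads to the accepting state p2. Hence qqqqqqqppp ∈ L(M).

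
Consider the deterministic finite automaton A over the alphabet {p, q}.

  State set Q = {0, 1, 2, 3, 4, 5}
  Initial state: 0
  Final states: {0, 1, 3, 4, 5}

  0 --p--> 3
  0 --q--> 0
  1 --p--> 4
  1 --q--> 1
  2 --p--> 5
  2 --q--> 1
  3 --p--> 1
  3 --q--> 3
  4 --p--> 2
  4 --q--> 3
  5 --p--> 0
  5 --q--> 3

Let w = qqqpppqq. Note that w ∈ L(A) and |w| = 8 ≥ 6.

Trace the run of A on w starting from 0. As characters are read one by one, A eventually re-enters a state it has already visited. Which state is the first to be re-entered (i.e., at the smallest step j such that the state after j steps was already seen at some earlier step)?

0

Run of A on w = q q q p p p q q:
  step 0: 0  (start)
  step 1: 0  (read q: 0→0)   ← first repeat (0 seen earlier)
  step 2: 0  (read q: 0→0)
  step 3: 0  (read q: 0→0)
  step 4: 3  (read p: 0→3)
  step 5: 1  (read p: 3→1)
  step 6: 4  (read p: 1→4)
  step 7: 3  (read q: 4→3)
  step 8: 3  (read q: 3→3)

The earliest repeat is at step j = 1: A is in 0, which it already visited at step i = 0.
With |Q| = 6, pigeonhole forces a state repeat no later than step 6; the substring read between the first and second visits to that state can be pumped.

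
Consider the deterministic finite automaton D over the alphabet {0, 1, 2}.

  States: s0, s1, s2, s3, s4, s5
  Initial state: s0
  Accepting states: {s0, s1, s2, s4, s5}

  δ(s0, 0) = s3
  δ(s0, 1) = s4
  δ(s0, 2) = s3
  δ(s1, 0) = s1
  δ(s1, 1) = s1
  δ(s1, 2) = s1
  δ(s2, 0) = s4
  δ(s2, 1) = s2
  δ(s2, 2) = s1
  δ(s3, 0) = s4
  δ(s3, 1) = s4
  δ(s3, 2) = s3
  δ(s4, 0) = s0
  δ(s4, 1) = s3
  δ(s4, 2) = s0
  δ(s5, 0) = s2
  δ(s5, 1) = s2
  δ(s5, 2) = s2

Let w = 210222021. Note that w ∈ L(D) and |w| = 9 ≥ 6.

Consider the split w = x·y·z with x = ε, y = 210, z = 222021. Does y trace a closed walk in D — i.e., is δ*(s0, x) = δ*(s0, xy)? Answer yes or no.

Run of D on the first 3 characters of w = 2 1 0:
  step 0: s0  (start)
  step 1: s3  (read 2: s0→s3)
  step 2: s4  (read 1: s3→s4)
  step 3: s0  (read 0: s4→s0)

After x (step 0): s0. After xy (step 3): s0.
They match, so y = 210 drives D around a cycle from s0 back to itself; pumping y any number of times keeps D in s0 before reading z, and xyⁱz ∈ L(D) for every i ≥ 0.

yes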